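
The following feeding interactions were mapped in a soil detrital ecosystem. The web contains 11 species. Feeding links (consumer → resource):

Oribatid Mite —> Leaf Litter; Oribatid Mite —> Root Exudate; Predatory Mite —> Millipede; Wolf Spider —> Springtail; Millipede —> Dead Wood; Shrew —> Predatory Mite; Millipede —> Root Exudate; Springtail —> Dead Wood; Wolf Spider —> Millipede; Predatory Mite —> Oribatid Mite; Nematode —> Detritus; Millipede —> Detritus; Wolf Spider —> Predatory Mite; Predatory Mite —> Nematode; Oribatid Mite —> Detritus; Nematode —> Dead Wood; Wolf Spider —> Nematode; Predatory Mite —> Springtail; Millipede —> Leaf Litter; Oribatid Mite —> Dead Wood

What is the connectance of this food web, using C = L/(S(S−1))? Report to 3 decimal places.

The web has S = 11 species and L = 20 feeding links.
C = L / (S(S−1)) = 20 / 110 = 0.1818 ≈ 0.182.

C = 0.182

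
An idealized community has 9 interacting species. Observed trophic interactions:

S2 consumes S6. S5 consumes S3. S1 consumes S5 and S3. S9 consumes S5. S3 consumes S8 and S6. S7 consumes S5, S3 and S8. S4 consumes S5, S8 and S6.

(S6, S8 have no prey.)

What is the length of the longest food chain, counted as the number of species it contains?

One longest chain: S6 → S3 → S5 → S7.
It has 4 species and 3 links.

4 species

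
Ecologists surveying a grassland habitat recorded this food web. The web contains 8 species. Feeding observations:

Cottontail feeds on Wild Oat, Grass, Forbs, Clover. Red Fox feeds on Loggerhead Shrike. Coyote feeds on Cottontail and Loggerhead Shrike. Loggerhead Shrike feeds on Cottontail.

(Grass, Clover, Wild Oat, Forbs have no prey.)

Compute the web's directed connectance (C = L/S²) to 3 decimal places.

The web has S = 8 species and L = 8 feeding links.
C = L / S² = 8 / 64 = 0.1250 ≈ 0.125.

C = 0.125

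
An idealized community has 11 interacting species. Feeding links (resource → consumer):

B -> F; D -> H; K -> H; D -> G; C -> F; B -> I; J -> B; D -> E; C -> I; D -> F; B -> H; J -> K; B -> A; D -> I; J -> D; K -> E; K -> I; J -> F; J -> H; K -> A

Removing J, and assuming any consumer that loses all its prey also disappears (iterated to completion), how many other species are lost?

7

Remove J.
Round 1: K (all prey gone), D (all prey gone), B (all prey gone) → extinct.
Round 2: G (all prey gone), E (all prey gone), A (all prey gone), H (all prey gone) → extinct.
No further losses. Total secondary extinctions: 7.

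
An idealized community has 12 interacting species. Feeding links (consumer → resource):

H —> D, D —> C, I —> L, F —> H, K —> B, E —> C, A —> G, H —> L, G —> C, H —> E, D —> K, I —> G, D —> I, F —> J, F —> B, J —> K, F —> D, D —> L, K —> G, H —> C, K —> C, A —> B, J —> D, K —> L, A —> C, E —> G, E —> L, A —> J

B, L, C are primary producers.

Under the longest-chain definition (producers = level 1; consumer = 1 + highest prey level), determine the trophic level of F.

C is a producer → level 1.
G eats C → level 2.
I eats G (level 2); other prey at levels: L 1 → level 3.
D eats I (level 3); other prey at levels: L 1, C 1, K 3 → level 4.
J eats D (level 4); other prey at levels: K 3 → level 5.
F eats J (level 5); other prey at levels: B 1, D 4, H 5 → level 6.

Trophic level 6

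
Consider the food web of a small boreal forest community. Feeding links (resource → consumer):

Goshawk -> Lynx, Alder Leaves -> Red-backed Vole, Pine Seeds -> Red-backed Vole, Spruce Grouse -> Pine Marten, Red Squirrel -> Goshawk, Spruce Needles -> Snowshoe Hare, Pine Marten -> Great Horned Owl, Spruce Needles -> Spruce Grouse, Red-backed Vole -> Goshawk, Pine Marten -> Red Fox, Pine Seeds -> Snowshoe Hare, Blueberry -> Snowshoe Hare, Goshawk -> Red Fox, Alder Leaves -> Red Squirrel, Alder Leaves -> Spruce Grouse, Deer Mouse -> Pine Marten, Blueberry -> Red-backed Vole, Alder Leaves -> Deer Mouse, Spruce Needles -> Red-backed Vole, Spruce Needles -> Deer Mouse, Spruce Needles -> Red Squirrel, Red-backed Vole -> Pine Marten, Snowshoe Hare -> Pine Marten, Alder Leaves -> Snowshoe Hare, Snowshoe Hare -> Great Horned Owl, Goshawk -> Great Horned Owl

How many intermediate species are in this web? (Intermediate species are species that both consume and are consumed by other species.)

Intermediate species (has both prey and predators): Deer Mouse, Spruce Grouse, Red-backed Vole, Red Squirrel, Snowshoe Hare, Pine Marten, Goshawk.
Count: 7.

7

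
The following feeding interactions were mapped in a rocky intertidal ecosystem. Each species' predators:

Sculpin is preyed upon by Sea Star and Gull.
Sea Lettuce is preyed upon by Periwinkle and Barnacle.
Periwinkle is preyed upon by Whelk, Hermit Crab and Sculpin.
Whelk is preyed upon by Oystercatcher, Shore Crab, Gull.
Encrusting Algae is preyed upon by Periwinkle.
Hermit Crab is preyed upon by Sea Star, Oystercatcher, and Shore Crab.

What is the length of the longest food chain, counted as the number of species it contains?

One longest chain: Sea Lettuce → Periwinkle → Hermit Crab → Oystercatcher.
It has 4 species and 3 links.

4 species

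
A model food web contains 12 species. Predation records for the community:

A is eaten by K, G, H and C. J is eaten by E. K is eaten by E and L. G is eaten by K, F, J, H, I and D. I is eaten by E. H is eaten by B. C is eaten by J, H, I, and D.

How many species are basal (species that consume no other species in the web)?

1

Basal species (no prey listed): A.
Count: 1.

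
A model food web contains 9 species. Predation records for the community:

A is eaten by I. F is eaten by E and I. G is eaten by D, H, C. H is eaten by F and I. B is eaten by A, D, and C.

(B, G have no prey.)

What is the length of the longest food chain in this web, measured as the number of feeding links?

3 links

One longest chain: G → H → F → E.
It has 4 species and 3 links.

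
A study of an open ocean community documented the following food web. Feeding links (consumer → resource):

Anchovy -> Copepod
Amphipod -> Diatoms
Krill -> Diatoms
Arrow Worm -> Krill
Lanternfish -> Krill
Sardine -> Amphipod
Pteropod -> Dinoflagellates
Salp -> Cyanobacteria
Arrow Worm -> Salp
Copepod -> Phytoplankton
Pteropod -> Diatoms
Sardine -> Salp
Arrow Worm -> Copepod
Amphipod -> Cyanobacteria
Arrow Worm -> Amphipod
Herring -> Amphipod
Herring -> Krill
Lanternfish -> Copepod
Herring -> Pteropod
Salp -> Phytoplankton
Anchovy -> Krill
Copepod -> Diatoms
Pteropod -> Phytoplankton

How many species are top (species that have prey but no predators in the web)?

Top species (has prey, but nothing eats it): Arrow Worm, Lanternfish, Sardine, Anchovy, Herring.
Count: 5.

5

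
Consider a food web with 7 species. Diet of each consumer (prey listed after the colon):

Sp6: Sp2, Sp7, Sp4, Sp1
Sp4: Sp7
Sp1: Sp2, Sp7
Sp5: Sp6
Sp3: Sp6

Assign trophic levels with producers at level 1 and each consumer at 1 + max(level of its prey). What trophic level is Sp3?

Trophic level 4

Sp7 is a producer → level 1.
Sp4 eats Sp7 → level 2.
Sp6 eats Sp4 (level 2); other prey at levels: Sp2 1, Sp7 1, Sp1 2 → level 3.
Sp3 eats Sp6 → level 4.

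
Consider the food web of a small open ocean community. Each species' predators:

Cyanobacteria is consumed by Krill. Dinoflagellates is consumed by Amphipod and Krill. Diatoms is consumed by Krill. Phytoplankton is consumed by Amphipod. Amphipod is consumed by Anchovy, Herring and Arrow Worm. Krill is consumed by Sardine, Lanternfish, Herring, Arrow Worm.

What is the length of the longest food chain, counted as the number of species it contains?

One longest chain: Dinoflagellates → Krill → Sardine.
It has 3 species and 2 links.

3 species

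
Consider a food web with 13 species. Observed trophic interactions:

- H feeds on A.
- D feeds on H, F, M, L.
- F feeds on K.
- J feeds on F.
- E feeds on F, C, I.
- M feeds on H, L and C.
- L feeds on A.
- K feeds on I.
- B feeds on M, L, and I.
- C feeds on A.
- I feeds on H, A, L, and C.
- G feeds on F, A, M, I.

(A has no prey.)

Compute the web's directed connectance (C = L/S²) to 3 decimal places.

The web has S = 13 species and L = 27 feeding links.
C = L / S² = 27 / 169 = 0.1598 ≈ 0.160.

C = 0.160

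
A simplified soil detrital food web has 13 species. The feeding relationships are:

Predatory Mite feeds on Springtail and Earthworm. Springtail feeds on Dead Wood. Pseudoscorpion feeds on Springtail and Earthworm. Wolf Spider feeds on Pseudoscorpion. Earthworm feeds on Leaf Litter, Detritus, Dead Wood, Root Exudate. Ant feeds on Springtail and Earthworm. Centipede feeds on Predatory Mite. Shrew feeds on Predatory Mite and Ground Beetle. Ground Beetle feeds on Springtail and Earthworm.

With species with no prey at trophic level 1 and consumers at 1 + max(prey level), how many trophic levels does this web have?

Basal resources (level 1): Dead Wood, Detritus, Root Exudate, Leaf Litter.
Dead Wood → Springtail → Predatory Mite → Centipede gives Centipede level 4.
No species has a prey at level 4, so no species reaches level 5.

4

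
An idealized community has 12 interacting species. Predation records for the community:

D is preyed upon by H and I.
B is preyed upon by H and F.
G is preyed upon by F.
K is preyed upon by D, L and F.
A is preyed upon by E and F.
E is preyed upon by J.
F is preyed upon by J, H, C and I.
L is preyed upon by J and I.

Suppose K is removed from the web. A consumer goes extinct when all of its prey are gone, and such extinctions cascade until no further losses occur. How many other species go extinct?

2

Remove K.
Round 1: D (all prey gone), L (all prey gone) → extinct.
No further losses. Total secondary extinctions: 2.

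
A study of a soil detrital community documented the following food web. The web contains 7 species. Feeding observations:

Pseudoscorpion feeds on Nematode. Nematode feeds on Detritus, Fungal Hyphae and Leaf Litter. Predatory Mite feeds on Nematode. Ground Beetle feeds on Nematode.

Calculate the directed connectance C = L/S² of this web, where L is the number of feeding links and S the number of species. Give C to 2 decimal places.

C = 0.12

The web has S = 7 species and L = 6 feeding links.
C = L / S² = 6 / 49 = 0.1224 ≈ 0.12.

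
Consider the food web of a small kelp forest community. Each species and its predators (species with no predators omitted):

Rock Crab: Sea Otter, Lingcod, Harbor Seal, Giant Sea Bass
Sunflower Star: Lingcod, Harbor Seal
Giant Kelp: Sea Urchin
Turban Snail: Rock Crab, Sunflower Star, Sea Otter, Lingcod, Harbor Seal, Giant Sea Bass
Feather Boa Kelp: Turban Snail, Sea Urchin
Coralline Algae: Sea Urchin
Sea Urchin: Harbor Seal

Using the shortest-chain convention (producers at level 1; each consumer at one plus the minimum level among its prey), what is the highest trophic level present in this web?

Producers (level 1): Feather Boa Kelp, Coralline Algae, Giant Kelp.
Following each consumer down to its lowest-level prey: Feather Boa Kelp → Turban Snail → Rock Crab (levels 1 through 3).
All prey of Rock Crab (Turban Snail 2) are at level 2 or above, so Rock Crab is at level 1 + 2 = 3.
Every consumer has at least one prey at level 2 or below, so none exceeds level 3.

3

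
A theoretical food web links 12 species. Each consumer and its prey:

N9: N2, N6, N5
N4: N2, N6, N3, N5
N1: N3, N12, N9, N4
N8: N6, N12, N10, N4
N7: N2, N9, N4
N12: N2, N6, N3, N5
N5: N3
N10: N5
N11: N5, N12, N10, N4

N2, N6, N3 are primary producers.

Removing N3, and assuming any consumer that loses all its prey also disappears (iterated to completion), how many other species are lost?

Remove N3.
Round 1: N5 (all prey gone) → extinct.
Round 2: N10 (all prey gone) → extinct.
No further losses. Total secondary extinctions: 2.

2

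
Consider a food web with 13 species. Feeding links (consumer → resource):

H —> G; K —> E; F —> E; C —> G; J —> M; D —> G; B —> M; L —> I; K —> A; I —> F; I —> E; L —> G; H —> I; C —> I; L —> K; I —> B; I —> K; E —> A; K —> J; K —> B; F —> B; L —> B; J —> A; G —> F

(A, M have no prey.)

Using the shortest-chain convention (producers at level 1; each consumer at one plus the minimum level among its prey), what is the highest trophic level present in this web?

5

Producers (level 1): A, M.
Following each consumer down to its lowest-level prey: A → E → F → G → D (levels 1 through 5).
All prey of D (G 4) are at level 4 or above, so D is at level 1 + 4 = 5.
Every consumer has at least one prey at level 4 or below, so none exceeds level 5.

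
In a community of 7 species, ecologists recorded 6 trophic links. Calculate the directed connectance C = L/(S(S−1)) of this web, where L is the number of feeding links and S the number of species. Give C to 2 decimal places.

The web has S = 7 species and L = 6 feeding links.
C = L / (S(S−1)) = 6 / 42 = 0.1429 ≈ 0.14.

C = 0.14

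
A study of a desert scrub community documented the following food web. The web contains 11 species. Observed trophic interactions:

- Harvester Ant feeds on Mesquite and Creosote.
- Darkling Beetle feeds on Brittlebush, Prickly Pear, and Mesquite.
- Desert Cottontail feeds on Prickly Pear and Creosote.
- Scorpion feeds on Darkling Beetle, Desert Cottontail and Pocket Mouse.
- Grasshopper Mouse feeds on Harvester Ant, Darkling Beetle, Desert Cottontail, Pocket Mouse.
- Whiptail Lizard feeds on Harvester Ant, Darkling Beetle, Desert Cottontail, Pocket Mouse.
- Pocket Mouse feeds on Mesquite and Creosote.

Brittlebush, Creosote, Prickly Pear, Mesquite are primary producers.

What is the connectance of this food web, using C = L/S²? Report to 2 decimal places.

The web has S = 11 species and L = 20 feeding links.
C = L / S² = 20 / 121 = 0.1653 ≈ 0.17.

C = 0.17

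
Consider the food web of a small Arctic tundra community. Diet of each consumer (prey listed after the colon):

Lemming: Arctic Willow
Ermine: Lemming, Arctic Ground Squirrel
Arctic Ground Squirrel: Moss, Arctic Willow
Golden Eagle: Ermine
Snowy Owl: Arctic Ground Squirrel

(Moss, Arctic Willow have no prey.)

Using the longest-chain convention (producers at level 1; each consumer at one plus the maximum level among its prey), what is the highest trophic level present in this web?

4

Producers (level 1): Moss, Arctic Willow.
Arctic Willow → Lemming → Ermine → Golden Eagle gives Golden Eagle level 4.
No species has a prey at level 4, so no species reaches level 5.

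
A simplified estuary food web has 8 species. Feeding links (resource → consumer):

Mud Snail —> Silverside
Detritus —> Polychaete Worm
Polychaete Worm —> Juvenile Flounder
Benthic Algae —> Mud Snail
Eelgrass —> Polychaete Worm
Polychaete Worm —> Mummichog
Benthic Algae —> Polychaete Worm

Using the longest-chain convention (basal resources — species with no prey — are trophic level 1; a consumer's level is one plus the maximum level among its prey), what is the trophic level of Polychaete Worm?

Trophic level 2

Eelgrass has no prey (basal) → level 1.
Polychaete Worm eats Eelgrass (level 1); other prey at levels: Benthic Algae 1, Detritus 1 → level 2.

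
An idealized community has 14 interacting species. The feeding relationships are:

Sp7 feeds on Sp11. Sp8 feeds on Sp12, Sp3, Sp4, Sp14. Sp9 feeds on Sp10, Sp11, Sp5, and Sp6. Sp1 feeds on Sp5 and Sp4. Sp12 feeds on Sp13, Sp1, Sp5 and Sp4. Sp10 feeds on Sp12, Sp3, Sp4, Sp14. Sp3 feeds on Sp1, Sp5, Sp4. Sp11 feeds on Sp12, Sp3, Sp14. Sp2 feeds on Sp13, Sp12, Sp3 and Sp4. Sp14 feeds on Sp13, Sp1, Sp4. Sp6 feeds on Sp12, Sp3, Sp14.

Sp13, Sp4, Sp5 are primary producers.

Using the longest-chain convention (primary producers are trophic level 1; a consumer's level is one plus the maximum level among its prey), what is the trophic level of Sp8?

Sp4 is a producer → level 1.
Sp1 eats Sp4 (level 1); other prey at levels: Sp5 1 → level 2.
Sp12 eats Sp1 (level 2); other prey at levels: Sp13 1, Sp4 1, Sp5 1 → level 3.
Sp8 eats Sp12 (level 3); other prey at levels: Sp4 1, Sp14 3, Sp3 3 → level 4.

Trophic level 4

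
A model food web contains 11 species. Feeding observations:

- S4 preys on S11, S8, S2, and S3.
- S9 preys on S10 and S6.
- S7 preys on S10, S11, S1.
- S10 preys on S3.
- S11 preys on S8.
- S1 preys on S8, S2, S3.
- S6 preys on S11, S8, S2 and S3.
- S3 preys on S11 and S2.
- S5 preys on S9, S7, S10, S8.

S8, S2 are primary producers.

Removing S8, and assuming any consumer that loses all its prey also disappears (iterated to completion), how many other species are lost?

Remove S8.
Round 1: S11 (all prey gone) → extinct.
No further losses. Total secondary extinctions: 1.

1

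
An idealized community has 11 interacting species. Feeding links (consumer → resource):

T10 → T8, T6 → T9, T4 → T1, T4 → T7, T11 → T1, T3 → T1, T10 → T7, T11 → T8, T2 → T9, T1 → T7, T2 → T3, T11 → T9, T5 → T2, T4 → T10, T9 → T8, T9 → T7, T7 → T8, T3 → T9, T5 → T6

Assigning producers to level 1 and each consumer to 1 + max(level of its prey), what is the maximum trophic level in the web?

Producers (level 1): T8.
T8 → T7 → T1 → T3 → T2 → T5 gives T5 level 6.
No species has a prey at level 6, so no species reaches level 7.

6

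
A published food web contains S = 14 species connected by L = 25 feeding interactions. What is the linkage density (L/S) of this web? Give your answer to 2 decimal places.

L/S = 1.79

There are L = 25 links among S = 14 species.
L/S = 25/14 = 1.7857 ≈ 1.79.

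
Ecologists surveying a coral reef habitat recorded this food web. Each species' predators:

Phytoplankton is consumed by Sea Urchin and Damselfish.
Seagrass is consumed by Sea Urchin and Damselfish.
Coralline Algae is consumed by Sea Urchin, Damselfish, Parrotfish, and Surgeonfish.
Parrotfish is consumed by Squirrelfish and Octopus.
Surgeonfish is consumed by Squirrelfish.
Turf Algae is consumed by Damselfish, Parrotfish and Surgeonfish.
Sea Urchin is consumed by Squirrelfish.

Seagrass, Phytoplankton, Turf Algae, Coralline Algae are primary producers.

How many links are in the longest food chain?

One longest chain: Turf Algae → Parrotfish → Octopus.
It has 3 species and 2 links.

2 links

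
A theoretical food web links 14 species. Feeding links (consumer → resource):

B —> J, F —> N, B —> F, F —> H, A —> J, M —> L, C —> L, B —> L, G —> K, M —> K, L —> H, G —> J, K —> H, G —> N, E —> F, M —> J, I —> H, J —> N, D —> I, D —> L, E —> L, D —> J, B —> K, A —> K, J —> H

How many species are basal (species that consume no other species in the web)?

Basal species (no prey listed): N, H.
Count: 2.

2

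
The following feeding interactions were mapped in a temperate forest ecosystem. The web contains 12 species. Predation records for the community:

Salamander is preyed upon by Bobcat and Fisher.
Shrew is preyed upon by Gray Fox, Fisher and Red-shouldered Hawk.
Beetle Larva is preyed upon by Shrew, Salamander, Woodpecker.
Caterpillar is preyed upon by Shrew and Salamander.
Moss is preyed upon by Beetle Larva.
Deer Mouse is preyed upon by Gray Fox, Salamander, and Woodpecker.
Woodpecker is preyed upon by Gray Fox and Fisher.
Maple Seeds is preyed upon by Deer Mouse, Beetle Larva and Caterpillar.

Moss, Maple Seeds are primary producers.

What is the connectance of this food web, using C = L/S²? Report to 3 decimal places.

The web has S = 12 species and L = 19 feeding links.
C = L / S² = 19 / 144 = 0.1319 ≈ 0.132.

C = 0.132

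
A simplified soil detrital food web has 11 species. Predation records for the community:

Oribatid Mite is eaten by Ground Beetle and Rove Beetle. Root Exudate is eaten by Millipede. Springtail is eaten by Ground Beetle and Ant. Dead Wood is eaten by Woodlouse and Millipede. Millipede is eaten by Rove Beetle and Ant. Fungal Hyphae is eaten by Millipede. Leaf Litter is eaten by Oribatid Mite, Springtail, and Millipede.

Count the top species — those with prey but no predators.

4

Top species (has prey, but nothing eats it): Woodlouse, Ground Beetle, Ant, Rove Beetle.
Count: 4.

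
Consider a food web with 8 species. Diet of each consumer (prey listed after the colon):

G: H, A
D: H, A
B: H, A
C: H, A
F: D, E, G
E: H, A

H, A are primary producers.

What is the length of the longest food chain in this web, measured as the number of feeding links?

2 links

One longest chain: H → D → F.
It has 3 species and 2 links.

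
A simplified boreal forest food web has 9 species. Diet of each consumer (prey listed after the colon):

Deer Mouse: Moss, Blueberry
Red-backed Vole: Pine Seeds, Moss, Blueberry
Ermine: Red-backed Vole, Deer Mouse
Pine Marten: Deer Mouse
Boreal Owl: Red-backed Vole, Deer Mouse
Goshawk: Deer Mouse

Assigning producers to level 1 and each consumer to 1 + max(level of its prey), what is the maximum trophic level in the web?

Producers (level 1): Pine Seeds, Moss, Blueberry.
Moss → Deer Mouse → Goshawk gives Goshawk level 3.
No species has a prey at level 3, so no species reaches level 4.

3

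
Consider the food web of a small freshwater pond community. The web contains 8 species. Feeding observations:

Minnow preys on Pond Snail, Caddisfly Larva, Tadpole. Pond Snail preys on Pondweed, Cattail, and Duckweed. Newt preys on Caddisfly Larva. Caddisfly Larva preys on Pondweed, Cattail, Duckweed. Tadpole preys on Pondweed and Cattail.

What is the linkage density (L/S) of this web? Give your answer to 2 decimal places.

There are L = 12 links among S = 8 species.
L/S = 12/8 = 1.5000 ≈ 1.50.

L/S = 1.50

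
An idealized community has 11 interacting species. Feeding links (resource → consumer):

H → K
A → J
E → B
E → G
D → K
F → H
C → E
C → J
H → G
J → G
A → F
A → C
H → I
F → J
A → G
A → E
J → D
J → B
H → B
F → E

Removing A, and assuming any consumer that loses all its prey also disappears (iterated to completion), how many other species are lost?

Remove A.
Round 1: F (all prey gone), C (all prey gone) → extinct.
Round 2: J (all prey gone), H (all prey gone), E (all prey gone) → extinct.
Round 3: B (all prey gone), D (all prey gone), I (all prey gone), G (all prey gone) → extinct.
Round 4: K (all prey gone) → extinct.
No further losses. Total secondary extinctions: 10.

10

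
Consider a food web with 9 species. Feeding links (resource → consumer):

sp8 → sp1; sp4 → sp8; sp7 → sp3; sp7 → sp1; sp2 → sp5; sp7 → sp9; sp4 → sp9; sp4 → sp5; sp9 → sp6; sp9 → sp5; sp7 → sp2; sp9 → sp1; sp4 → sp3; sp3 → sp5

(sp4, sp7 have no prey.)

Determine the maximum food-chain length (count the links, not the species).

One longest chain: sp4 → sp9 → sp6.
It has 3 species and 2 links.

2 links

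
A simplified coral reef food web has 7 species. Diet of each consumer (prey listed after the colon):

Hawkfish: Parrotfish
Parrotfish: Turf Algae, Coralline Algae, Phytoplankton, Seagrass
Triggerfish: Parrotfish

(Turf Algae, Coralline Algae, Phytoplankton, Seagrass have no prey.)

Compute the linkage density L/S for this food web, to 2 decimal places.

There are L = 6 links among S = 7 species.
L/S = 6/7 = 0.8571 ≈ 0.86.

L/S = 0.86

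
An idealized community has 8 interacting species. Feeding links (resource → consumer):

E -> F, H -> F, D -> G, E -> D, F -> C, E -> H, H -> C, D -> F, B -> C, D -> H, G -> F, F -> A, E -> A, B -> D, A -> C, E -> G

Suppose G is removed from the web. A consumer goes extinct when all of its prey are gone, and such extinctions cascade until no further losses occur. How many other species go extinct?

0

Remove G.
Every predator of it retains at least one other prey: F still has E, D, H.
No consumer loses all prey, so no secondary extinctions occur.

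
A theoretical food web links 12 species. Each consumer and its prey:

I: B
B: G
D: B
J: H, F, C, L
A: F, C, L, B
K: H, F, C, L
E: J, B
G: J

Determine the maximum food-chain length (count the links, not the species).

4 links

One longest chain: H → J → G → B → A.
It has 5 species and 4 links.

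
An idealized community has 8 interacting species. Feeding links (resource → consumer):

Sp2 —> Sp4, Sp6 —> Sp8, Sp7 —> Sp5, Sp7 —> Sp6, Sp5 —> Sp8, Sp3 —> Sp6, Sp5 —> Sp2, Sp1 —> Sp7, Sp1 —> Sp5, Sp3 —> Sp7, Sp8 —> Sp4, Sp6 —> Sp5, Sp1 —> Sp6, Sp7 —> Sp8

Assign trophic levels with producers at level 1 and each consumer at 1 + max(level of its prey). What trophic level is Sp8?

Sp3 is a producer → level 1.
Sp7 eats Sp3 (level 1); other prey at levels: Sp1 1 → level 2.
Sp6 eats Sp7 (level 2); other prey at levels: Sp3 1, Sp1 1 → level 3.
Sp5 eats Sp6 (level 3); other prey at levels: Sp1 1, Sp7 2 → level 4.
Sp8 eats Sp5 (level 4); other prey at levels: Sp7 2, Sp6 3 → level 5.

Trophic level 5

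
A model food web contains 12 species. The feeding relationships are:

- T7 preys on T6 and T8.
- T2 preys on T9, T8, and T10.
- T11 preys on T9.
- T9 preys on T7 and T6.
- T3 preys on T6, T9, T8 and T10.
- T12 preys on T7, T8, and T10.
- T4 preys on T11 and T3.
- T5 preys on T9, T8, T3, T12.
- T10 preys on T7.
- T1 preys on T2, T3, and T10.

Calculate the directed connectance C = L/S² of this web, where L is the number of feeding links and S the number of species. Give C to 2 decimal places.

The web has S = 12 species and L = 25 feeding links.
C = L / S² = 25 / 144 = 0.1736 ≈ 0.17.

C = 0.17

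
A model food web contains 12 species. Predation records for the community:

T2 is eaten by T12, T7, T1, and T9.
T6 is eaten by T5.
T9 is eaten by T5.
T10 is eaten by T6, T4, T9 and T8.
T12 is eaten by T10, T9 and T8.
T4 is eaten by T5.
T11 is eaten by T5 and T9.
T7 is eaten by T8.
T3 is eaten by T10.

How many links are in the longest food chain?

One longest chain: T2 → T12 → T10 → T9 → T5.
It has 5 species and 4 links.

4 links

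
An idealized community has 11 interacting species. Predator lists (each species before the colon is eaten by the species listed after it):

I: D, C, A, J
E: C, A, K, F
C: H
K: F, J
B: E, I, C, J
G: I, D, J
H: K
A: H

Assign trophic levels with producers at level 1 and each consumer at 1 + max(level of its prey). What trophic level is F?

B is a producer → level 1.
E eats B → level 2.
C eats E (level 2); other prey at levels: B 1, I 2 → level 3.
H eats C (level 3); other prey at levels: A 3 → level 4.
K eats H (level 4); other prey at levels: E 2 → level 5.
F eats K (level 5); other prey at levels: E 2 → level 6.

Trophic level 6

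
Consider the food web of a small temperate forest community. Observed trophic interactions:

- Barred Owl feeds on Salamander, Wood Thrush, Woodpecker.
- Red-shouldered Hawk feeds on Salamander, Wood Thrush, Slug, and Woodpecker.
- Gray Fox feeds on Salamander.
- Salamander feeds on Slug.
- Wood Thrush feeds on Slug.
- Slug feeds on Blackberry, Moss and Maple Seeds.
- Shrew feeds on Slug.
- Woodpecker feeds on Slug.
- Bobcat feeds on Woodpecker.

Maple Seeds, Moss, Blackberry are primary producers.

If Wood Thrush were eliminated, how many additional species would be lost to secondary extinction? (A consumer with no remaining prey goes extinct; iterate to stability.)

Remove Wood Thrush.
Every predator of it retains at least one other prey: Barred Owl still has Woodpecker, Salamander; Red-shouldered Hawk still has Slug, Woodpecker, Salamander.
No consumer loses all prey, so no secondary extinctions occur.

0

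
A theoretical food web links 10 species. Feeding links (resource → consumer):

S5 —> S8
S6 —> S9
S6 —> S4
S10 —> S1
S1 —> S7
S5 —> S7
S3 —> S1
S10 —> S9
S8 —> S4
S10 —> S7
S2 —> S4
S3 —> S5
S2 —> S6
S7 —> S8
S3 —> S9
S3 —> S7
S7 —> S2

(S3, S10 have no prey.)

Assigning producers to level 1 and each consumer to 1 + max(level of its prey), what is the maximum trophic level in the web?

6

Producers (level 1): S3, S10.
S3 → S5 → S7 → S2 → S6 → S4 gives S4 level 6.
No species has a prey at level 6, so no species reaches level 7.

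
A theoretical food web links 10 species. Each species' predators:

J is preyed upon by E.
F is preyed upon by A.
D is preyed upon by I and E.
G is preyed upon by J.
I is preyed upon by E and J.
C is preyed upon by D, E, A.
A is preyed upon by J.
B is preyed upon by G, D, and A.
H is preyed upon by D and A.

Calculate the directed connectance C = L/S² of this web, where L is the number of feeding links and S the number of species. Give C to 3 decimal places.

C = 0.160

The web has S = 10 species and L = 16 feeding links.
C = L / S² = 16 / 100 = 0.1600 ≈ 0.160.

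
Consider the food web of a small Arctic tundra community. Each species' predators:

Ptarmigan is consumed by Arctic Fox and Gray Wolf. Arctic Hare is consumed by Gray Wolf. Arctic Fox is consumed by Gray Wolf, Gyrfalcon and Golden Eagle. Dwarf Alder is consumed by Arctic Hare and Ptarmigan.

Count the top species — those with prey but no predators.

Top species (has prey, but nothing eats it): Golden Eagle, Gyrfalcon, Gray Wolf.
Count: 3.

3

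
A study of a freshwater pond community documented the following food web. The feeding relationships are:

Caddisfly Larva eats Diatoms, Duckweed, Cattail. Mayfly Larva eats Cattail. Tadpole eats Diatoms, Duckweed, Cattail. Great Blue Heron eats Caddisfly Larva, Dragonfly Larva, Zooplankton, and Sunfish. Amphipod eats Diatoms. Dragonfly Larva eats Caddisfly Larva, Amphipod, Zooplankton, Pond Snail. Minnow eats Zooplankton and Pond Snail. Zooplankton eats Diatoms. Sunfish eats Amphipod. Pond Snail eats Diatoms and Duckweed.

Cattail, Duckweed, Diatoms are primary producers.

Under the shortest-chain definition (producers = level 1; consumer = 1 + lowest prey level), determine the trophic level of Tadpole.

Cattail is a producer → level 1.
Tadpole eats Cattail → level 2.

Trophic level 2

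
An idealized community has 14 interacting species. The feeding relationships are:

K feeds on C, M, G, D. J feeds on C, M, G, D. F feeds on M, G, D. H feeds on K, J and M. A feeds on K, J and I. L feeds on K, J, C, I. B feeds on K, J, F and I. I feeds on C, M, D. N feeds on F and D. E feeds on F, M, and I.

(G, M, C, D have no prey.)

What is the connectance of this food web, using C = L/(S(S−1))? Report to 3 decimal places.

C = 0.181

The web has S = 14 species and L = 33 feeding links.
C = L / (S(S−1)) = 33 / 182 = 0.1813 ≈ 0.181.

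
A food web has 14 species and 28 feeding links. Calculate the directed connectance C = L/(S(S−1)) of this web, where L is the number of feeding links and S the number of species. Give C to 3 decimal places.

The web has S = 14 species and L = 28 feeding links.
C = L / (S(S−1)) = 28 / 182 = 0.1538 ≈ 0.154.

C = 0.154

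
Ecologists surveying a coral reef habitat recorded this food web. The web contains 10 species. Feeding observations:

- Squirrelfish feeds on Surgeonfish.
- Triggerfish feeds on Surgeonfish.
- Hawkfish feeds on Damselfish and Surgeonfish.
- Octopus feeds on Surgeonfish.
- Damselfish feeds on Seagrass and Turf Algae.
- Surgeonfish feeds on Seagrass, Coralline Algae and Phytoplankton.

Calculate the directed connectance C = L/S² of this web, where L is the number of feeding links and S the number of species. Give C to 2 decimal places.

The web has S = 10 species and L = 10 feeding links.
C = L / S² = 10 / 100 = 0.1000 ≈ 0.10.

C = 0.10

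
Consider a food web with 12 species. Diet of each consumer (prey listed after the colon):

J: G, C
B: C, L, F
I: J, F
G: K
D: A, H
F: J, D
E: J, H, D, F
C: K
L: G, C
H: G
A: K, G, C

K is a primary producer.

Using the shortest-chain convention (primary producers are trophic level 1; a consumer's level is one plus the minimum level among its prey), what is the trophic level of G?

Trophic level 2

K is a producer → level 1.
G eats K → level 2.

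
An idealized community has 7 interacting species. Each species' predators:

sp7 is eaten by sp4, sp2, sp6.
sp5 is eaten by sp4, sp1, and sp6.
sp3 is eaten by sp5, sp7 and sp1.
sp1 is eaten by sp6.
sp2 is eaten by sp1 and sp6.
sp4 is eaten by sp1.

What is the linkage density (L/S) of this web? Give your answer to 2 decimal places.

L/S = 1.86

There are L = 13 links among S = 7 species.
L/S = 13/7 = 1.8571 ≈ 1.86.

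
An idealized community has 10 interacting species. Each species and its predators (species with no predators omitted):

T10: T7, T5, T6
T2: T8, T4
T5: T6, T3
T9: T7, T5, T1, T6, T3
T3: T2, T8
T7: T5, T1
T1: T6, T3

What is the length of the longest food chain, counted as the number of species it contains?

6 species

One longest chain: T10 → T7 → T5 → T3 → T2 → T8.
It has 6 species and 5 links.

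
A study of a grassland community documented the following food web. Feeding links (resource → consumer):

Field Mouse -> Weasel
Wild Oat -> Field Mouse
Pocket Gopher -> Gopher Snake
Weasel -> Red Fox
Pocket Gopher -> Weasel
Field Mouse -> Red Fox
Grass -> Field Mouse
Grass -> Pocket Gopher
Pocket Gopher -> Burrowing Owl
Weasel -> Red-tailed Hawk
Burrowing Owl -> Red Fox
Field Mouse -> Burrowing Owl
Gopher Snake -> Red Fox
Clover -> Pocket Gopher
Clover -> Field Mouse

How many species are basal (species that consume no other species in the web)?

3

Basal species (no prey listed): Grass, Wild Oat, Clover.
Count: 3.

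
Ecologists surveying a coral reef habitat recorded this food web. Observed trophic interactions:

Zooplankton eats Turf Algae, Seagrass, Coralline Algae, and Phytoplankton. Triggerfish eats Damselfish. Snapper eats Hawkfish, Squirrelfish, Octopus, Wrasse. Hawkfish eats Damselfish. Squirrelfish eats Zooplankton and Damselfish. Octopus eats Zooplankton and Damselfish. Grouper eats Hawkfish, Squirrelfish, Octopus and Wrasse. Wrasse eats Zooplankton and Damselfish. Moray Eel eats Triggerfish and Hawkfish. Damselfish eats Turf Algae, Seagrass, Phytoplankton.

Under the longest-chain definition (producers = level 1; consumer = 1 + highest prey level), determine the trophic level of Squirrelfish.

Trophic level 3

Phytoplankton is a producer → level 1.
Damselfish eats Phytoplankton (level 1); other prey at levels: Turf Algae 1, Seagrass 1 → level 2.
Squirrelfish eats Damselfish (level 2); other prey at levels: Zooplankton 2 → level 3.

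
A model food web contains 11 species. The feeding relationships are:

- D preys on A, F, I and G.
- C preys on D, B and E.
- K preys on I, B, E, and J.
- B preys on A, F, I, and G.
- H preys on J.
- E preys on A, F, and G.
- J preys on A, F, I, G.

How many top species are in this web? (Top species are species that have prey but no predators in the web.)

Top species (has prey, but nothing eats it): K, H, C.
Count: 3.

3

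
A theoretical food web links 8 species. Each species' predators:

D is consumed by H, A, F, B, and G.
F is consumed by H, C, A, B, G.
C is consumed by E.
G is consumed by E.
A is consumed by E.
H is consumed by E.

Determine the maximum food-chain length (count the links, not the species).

One longest chain: D → F → H → E.
It has 4 species and 3 links.

3 links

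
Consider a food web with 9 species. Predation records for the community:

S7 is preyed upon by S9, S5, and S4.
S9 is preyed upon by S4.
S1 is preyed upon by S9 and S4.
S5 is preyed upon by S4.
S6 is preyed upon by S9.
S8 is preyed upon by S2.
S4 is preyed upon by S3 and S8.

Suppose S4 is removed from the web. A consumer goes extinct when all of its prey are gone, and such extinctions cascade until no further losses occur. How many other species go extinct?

Remove S4.
Round 1: S3 (all prey gone), S8 (all prey gone) → extinct.
Round 2: S2 (all prey gone) → extinct.
No further losses. Total secondary extinctions: 3.

3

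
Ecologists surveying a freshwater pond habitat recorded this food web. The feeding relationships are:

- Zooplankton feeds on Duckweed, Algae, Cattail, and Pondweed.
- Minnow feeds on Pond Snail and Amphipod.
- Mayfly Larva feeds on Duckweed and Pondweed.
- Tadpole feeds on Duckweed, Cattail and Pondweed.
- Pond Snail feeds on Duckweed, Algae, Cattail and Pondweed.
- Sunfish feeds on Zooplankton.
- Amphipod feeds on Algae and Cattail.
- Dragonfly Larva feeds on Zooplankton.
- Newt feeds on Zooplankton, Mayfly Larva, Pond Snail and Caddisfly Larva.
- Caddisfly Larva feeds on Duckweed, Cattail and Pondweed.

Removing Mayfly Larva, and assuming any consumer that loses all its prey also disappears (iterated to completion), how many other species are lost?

0

Remove Mayfly Larva.
Every predator of it retains at least one other prey: Newt still has Zooplankton, Caddisfly Larva, Pond Snail.
No consumer loses all prey, so no secondary extinctions occur.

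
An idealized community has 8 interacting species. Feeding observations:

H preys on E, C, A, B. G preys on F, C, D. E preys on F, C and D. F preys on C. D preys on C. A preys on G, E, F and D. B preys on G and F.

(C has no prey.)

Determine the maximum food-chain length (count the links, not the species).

4 links

One longest chain: C → D → G → B → H.
It has 5 species and 4 links.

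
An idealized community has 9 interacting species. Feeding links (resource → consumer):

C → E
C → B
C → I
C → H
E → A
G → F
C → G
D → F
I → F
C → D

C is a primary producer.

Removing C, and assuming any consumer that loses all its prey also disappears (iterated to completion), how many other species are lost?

8

Remove C.
Round 1: G (all prey gone), D (all prey gone), B (all prey gone), I (all prey gone), E (all prey gone), H (all prey gone) → extinct.
Round 2: F (all prey gone), A (all prey gone) → extinct.
No further losses. Total secondary extinctions: 8.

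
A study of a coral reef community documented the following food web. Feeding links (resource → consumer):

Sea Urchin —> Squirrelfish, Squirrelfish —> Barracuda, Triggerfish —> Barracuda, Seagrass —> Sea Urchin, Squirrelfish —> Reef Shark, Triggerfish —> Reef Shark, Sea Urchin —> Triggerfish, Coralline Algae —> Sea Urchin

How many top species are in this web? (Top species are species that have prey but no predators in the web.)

2

Top species (has prey, but nothing eats it): Reef Shark, Barracuda.
Count: 2.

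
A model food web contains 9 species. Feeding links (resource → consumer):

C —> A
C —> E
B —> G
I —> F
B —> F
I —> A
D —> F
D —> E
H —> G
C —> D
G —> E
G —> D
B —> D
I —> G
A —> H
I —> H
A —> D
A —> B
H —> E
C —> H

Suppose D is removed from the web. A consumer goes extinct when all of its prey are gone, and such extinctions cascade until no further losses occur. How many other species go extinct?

Remove D.
Every predator of it retains at least one other prey: E still has C, H, G; F still has I, B.
No consumer loses all prey, so no secondary extinctions occur.

0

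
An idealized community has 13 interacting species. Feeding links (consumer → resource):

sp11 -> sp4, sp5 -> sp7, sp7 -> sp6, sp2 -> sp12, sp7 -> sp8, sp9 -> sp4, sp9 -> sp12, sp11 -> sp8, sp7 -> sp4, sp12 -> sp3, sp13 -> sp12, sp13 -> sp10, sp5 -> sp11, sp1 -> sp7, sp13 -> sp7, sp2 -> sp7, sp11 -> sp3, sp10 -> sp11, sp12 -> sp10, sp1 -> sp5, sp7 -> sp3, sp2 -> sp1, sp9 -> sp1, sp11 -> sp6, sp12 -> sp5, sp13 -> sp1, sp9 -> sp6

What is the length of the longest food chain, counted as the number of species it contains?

One longest chain: sp6 → sp11 → sp5 → sp1 → sp2.
It has 5 species and 4 links.

5 species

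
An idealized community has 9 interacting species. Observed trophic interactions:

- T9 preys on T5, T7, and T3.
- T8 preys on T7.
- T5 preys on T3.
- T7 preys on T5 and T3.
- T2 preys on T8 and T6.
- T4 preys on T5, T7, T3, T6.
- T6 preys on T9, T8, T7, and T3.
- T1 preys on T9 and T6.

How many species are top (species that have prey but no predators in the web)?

Top species (has prey, but nothing eats it): T1, T4, T2.
Count: 3.

3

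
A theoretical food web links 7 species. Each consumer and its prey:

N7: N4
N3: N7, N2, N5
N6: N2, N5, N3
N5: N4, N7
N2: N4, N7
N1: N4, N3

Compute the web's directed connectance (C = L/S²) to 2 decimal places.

The web has S = 7 species and L = 13 feeding links.
C = L / S² = 13 / 49 = 0.2653 ≈ 0.27.

C = 0.27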